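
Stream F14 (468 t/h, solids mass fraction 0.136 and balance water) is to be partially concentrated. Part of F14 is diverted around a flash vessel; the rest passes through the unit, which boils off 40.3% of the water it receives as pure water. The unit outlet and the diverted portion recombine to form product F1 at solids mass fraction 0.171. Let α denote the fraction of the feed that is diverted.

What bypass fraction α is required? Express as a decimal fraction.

0.412

All 468×0.136 = 63.648 t/h of solids reaches F1, so F1 = 63.648/0.171 = 372.21 t/h and vapour = 95.789 t/h.
The evaporator receives (1−α)·468 of feed at 0.864 water and removes 0.403 of that water:
0.403×0.864×(1−α)×468 = 95.789
(1−α) = 95.789/162.95 = 0.5878;  α = 0.4122.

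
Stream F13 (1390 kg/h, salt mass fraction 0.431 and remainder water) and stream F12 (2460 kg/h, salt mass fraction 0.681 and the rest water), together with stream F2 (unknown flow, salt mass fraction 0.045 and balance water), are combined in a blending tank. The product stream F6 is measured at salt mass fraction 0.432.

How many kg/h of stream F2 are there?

1579 kg/h

Let F2 be the unknown flow. Total out = 3850 + F2.
salt balance: 2274.4 + 0.045·F2 = 0.432·(3850 + F2)
(0.045 − 0.432)·F2 = 0.432×3850 − 2274.4 = -611.15
F2 = -611.15 / -0.387 = 1579.2 kg/h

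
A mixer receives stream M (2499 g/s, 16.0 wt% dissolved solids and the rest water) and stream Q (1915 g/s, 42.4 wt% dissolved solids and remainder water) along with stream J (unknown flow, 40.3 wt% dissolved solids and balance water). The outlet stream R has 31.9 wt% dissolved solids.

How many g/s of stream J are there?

Let J be the unknown flow. Total out = 4414 + J.
dissolved solids balance: 1211.8 + 0.403·J = 0.319·(4414 + J)
(0.403 − 0.319)·J = 0.319×4414 − 1211.8 = 196.27
J = 196.27 / 0.084 = 2336.5 g/s

2337 g/s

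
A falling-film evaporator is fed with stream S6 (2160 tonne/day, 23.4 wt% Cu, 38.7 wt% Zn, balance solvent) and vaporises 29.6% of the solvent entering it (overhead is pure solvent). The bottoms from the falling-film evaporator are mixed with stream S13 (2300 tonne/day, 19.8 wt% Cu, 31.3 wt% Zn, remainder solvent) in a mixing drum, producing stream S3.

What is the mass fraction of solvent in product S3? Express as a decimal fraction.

0.403

Vapour removed = 0.296×0.379×2160 = 242.32 tonne/day; concentrate = 1917.7 tonne/day.
solvent reaching the mixer = 576.32 (from concentrate) + 2300×0.489 = 1701 tonne/day.
Product flow = 1917.7 + 2300 = 4217.7 tonne/day; solvent fraction = 0.403.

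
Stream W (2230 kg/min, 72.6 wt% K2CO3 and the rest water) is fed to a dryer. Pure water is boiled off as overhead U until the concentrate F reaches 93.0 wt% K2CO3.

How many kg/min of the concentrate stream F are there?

K2CO3 is conserved: 2230×0.726 = 1619 kg/min all reports to the concentrate.
Concentrate = 1619/(target fraction) = 1740.8 kg/min.

1741 kg/min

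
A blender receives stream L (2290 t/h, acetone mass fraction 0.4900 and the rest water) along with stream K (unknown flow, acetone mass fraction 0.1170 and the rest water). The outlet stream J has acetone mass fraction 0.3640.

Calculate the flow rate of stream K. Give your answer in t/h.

1168 t/h

Let K be the unknown flow. Total out = 2290 + K.
acetone balance: 1122.1 + 0.117·K = 0.364·(2290 + K)
(0.117 − 0.364)·K = 0.364×2290 − 1122.1 = -288.54
K = -288.54 / -0.247 = 1168.2 t/h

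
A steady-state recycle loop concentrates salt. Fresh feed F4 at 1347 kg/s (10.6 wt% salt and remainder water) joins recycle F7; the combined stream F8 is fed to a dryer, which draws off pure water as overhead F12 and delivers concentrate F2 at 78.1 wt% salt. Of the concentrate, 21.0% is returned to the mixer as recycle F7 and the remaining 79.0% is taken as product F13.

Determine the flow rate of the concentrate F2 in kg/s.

Overall salt balance (none leaves overhead): salt in fresh feed = salt in product, i.e. 1347×0.106 = (1−0.210)·F2·0.781.
F2 = 142.78/(0.781×0.790) = 231.42 kg/s.

231.4 kg/s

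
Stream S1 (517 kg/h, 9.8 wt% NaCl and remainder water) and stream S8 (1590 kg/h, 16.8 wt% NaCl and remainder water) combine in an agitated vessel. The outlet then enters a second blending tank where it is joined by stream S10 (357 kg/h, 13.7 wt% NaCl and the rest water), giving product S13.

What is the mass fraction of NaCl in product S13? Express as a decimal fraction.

0.1488

Overall, product flow = 2464 kg/h.
NaCl in = 517×0.098 + 1590×0.168 + 357×0.137 = 366.69 kg/h.
NaCl fraction in S13 = 0.1488.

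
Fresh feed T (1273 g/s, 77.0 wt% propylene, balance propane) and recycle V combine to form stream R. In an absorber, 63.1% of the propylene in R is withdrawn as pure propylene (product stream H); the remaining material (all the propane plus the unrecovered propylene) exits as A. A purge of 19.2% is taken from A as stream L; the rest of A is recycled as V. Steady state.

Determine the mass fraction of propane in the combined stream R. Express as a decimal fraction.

0.522

propane enters only via T and leaves only via the purge: 1273×0.230 = 0.192×(propane in A), and the absorber passes all propane, so propane in R = propane in A = 1524.9 g/s.
propylene in R: m_A = 1273×0.770 + (1−0.192)·(1−0.631)·m_A, so m_A = 980.21/0.7018 = 1396.6 g/s.
R = 1396.6 + 1524.9 = 2921.6 g/s.
propane fraction in R = 1524.9/2921.6 = 0.522.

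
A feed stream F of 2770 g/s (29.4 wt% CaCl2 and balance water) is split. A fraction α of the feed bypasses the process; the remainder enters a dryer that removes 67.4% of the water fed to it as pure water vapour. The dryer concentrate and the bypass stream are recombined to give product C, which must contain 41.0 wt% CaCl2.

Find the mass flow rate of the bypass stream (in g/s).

1123 g/s

All 2770×0.294 = 814.38 g/s of CaCl2 reaches C, so C = 814.38/0.410 = 1986.3 g/s and vapour = 783.71 g/s.
The evaporator receives (1−α)·2770 of feed at 0.706 water and removes 0.674 of that water:
0.674×0.706×(1−α)×2770 = 783.71
(1−α) = 783.71/1318.1 = 0.5946;  α = 0.4054.
Bypass flow = 0.4054×2770 = 1123 g/s.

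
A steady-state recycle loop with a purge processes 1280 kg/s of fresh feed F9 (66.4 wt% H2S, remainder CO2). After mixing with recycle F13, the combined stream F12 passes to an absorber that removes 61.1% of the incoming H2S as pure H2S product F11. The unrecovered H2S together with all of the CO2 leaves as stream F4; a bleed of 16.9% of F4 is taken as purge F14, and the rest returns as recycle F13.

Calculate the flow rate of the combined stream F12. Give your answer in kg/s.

CO2 enters only via F9 and leaves only via the purge: 1280×0.336 = 0.169×(CO2 in F4), and the absorber passes all CO2, so CO2 in F12 = CO2 in F4 = 2544.9 kg/s.
H2S in F12: m_A = 1280×0.664 + (1−0.169)·(1−0.611)·m_A, so m_A = 849.92/0.6767 = 1255.9 kg/s.
F12 = 1255.9 + 2544.9 = 3800.8 kg/s.

3801 kg/s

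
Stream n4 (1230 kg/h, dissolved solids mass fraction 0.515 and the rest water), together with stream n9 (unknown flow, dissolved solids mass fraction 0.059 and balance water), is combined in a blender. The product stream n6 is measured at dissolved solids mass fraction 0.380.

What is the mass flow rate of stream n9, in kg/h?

517.3 kg/h

Let n9 be the unknown flow. Total out = 1230 + n9.
dissolved solids balance: 633.45 + 0.059·n9 = 0.380·(1230 + n9)
(0.059 − 0.380)·n9 = 0.380×1230 − 633.45 = -166.05
n9 = -166.05 / -0.321 = 517.29 kg/h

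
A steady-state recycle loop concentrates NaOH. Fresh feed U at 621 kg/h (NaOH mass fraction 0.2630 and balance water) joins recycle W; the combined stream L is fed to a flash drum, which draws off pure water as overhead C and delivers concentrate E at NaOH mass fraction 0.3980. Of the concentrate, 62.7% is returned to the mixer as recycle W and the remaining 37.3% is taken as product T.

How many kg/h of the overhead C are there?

210.6 kg/h

Overall NaOH balance (none leaves overhead): NaOH in fresh feed = NaOH in product, i.e. 621×0.263 = (1−0.627)·E·0.398.
E = 163.32/(0.398×0.373) = 1100.2 kg/h.
Recycle W = 0.627×1100.2 = 689.8 kg/h.
Combined feed L = 621 + 689.8 = 1310.8 kg/h.
Overhead C = L − E = 1310.8 − 1100.2 = 210.64 kg/h.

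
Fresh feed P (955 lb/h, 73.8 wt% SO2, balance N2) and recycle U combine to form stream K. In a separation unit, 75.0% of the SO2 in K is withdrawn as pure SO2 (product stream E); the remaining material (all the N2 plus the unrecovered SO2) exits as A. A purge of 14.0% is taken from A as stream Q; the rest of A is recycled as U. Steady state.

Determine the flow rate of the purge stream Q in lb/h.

N2 enters only via P and leaves only via the purge: 955×0.262 = 0.140×(N2 in A), and the separation unit passes all N2, so N2 in K = N2 in A = 1787.2 lb/h.
SO2 in K: m_A = 955×0.738 + (1−0.140)·(1−0.750)·m_A, so m_A = 704.79/0.7850 = 897.82 lb/h.
A = (1−0.750)×897.82 + 1787.2 = 2011.7 lb/h.
Purge Q = 0.140×2011.7 = 281.63 lb/h.

281.6 lb/h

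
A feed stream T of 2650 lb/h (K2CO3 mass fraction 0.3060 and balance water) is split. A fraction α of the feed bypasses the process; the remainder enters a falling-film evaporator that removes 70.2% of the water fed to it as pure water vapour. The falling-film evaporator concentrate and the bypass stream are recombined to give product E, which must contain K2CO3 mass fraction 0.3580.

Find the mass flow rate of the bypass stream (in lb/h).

1860 lb/h

All 2650×0.306 = 810.9 lb/h of K2CO3 reaches E, so E = 810.9/0.358 = 2265.1 lb/h and vapour = 384.92 lb/h.
The evaporator receives (1−α)·2650 of feed at 0.694 water and removes 0.702 of that water:
0.702×0.694×(1−α)×2650 = 384.92
(1−α) = 384.92/1291 = 0.2981;  α = 0.7019.
Bypass flow = 0.7019×2650 = 1859.9 lb/h.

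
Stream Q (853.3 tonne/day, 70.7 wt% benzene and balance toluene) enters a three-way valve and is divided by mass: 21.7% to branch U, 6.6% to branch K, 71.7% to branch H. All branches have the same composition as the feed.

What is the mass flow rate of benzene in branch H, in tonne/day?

Branch H total = 0.717×853.3 = 611.82 tonne/day.
benzene in H = 0.707×611.82 = 432.55 tonne/day.

432.6 tonne/day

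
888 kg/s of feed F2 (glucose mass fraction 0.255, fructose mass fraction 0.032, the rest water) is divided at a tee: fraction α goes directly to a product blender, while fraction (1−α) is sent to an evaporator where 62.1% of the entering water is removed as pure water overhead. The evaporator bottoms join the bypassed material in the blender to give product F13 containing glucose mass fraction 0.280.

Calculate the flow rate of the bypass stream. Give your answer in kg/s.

708.9 kg/s

All 888×0.255 = 226.44 kg/s of glucose reaches F13, so F13 = 226.44/0.280 = 808.71 kg/s and vapour = 79.286 kg/s.
The evaporator receives (1−α)·888 of feed at 0.713 water and removes 0.621 of that water:
0.621×0.713×(1−α)×888 = 79.286
(1−α) = 79.286/393.18 = 0.2017;  α = 0.7983.
Bypass flow = 0.7983×888 = 708.93 kg/s.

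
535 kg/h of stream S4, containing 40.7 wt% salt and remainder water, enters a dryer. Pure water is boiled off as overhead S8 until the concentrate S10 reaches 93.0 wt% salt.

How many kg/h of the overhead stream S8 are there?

salt is conserved: 535×0.407 = 217.74 kg/h all reports to the concentrate.
Concentrate = 217.74/(target fraction) = 234.13 kg/h.
Overhead = 535 − 234.13 = 300.87 kg/h.

300.9 kg/h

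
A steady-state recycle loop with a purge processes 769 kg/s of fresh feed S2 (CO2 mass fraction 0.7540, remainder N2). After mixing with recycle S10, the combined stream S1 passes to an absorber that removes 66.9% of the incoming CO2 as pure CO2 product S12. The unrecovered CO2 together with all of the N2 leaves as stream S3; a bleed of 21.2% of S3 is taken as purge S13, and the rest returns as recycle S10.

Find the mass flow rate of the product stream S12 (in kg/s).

CO2 in S1: m_A = 769×0.754 + (1−0.212)·(1−0.669)·m_A, so m_A = 579.83/0.7392 = 784.43 kg/s.
Product S12 = 0.669×784.43 = 524.78 kg/s.

524.8 kg/s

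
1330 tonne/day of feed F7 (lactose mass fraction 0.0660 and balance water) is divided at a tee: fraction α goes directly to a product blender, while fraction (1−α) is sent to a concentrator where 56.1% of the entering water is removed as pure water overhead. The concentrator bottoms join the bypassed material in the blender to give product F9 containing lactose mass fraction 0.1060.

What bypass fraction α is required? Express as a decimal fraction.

0.280

All 1330×0.066 = 87.78 tonne/day of lactose reaches F9, so F9 = 87.78/0.106 = 828.11 tonne/day and vapour = 501.89 tonne/day.
The evaporator receives (1−α)·1330 of feed at 0.934 water and removes 0.561 of that water:
0.561×0.934×(1−α)×1330 = 501.89
(1−α) = 501.89/696.89 = 0.7202;  α = 0.2798.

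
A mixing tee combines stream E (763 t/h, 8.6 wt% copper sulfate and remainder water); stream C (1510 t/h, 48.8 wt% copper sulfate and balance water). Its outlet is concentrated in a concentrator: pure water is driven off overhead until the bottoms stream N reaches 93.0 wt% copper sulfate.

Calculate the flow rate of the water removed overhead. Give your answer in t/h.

1410 t/h

copper sulfate entering = 763×0.086 + 1510×0.488 = 802.5 t/h.
All copper sulfate reports to N, so N = 802.5/0.930 = 862.9 t/h.
Total feed = 2273 t/h; overhead = 2273 − 862.9 = 1410.1 t/h.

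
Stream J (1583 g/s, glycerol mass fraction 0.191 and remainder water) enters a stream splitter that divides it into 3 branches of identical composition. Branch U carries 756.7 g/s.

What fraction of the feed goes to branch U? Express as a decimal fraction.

Fraction to U = 756.7/1583 = 0.4780.

0.478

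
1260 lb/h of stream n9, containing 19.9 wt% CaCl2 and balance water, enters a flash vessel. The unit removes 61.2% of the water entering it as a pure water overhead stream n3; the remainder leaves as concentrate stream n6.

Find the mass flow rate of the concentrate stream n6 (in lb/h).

water entering = 1260×0.801 = 1009.3 lb/h; overhead removed = 0.612×1009.3 = 617.67 lb/h.
Concentrate = 1260 − 617.67 = 642.33 lb/h.

642.3 lb/h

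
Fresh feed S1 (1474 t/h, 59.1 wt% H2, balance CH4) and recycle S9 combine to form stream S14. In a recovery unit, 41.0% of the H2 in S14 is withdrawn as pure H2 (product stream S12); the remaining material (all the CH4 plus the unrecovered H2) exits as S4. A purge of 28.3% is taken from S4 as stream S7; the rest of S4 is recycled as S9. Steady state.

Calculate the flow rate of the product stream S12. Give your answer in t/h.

H2 in S14: m_A = 1474×0.591 + (1−0.283)·(1−0.410)·m_A, so m_A = 871.13/0.5770 = 1509.8 t/h.
Product S12 = 0.410×1509.8 = 619.04 t/h.

619 t/h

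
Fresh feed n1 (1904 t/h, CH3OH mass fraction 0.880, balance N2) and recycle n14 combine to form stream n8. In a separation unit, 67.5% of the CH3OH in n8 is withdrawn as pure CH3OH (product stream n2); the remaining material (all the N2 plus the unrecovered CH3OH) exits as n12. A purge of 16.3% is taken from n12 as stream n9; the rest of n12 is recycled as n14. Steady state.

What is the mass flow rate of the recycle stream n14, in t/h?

1799 t/h

N2 enters only via n1 and leaves only via the purge: 1904×0.120 = 0.163×(N2 in n12), and the separation unit passes all N2, so N2 in n8 = N2 in n12 = 1401.7 t/h.
CH3OH in n8: m_A = 1904×0.880 + (1−0.163)·(1−0.675)·m_A, so m_A = 1675.5/0.7280 = 2301.6 t/h.
n12 = (1−0.675)×2301.6 + 1401.7 = 2149.7 t/h.
Recycle n14 = (1−0.163)×2149.7 = 1799.3 t/h.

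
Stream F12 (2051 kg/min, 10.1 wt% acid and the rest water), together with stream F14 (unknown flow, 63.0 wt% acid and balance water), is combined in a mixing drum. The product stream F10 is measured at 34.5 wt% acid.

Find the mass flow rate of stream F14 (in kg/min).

1756 kg/min

Let F14 be the unknown flow. Total out = 2051 + F14.
acid balance: 207.15 + 0.630·F14 = 0.345·(2051 + F14)
(0.630 − 0.345)·F14 = 0.345×2051 − 207.15 = 500.44
F14 = 500.44 / 0.285 = 1755.9 kg/min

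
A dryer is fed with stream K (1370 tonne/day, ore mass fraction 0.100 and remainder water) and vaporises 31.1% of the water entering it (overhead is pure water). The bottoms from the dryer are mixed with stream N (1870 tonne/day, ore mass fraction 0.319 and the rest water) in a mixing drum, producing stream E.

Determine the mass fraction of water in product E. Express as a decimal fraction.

Vapour removed = 0.311×0.900×1370 = 383.46 tonne/day; concentrate = 986.54 tonne/day.
water reaching the mixer = 849.54 (from concentrate) + 1870×0.681 = 2123 tonne/day.
Product flow = 986.54 + 1870 = 2856.5 tonne/day; water fraction = 0.743.

0.743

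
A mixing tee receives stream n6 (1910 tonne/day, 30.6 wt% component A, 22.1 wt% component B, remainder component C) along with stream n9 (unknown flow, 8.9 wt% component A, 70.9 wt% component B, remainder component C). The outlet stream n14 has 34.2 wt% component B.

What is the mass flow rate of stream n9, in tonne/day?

Let n9 be the unknown flow. Total out = 1910 + n9.
component B balance: 422.11 + 0.709·n9 = 0.342·(1910 + n9)
(0.709 − 0.342)·n9 = 0.342×1910 − 422.11 = 231.11
n9 = 231.11 / 0.367 = 629.73 tonne/day

629.7 tonne/day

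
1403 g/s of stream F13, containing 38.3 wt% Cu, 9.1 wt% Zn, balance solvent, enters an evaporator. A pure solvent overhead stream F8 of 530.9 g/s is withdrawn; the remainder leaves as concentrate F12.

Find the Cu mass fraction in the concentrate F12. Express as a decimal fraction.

Cu is not removed: 1403×0.383 = 537.35 g/s of Cu enters F12.
Concentrate = 1403 − 530.9 = 872.1 g/s.
Mass fraction = 537.35/872.1 = 0.616.

0.616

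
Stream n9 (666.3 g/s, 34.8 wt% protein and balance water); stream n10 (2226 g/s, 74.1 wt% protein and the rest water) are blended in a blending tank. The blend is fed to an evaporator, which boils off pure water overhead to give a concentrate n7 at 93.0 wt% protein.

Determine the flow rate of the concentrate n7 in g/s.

2023 g/s

protein entering = 666.3×0.348 + 2226×0.741 = 1881.3 g/s.
All protein reports to n7, so n7 = 1881.3/0.930 = 2022.9 g/s.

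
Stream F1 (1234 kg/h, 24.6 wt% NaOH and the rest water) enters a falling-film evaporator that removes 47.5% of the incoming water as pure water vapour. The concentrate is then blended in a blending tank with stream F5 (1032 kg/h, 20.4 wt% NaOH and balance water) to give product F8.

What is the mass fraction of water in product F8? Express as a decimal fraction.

0.7182

Vapour removed = 0.475×0.754×1234 = 441.96 kg/h; concentrate = 792.04 kg/h.
water reaching the mixer = 488.48 (from concentrate) + 1032×0.796 = 1310 kg/h.
Product flow = 792.04 + 1032 = 1824 kg/h; water fraction = 0.7182.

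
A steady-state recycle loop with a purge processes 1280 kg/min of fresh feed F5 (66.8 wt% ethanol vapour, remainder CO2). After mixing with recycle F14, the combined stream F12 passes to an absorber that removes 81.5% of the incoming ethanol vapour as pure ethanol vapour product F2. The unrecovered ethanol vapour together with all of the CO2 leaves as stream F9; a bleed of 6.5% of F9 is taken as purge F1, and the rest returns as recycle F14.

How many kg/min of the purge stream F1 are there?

437.4 kg/min

CO2 enters only via F5 and leaves only via the purge: 1280×0.332 = 0.065×(CO2 in F9), and the absorber passes all CO2, so CO2 in F12 = CO2 in F9 = 6537.8 kg/min.
ethanol vapour in F12: m_A = 1280×0.668 + (1−0.065)·(1−0.815)·m_A, so m_A = 855.04/0.8270 = 1033.9 kg/min.
F9 = (1−0.815)×1033.9 + 6537.8 = 6729.1 kg/min.
Purge F1 = 0.065×6729.1 = 437.39 kg/min.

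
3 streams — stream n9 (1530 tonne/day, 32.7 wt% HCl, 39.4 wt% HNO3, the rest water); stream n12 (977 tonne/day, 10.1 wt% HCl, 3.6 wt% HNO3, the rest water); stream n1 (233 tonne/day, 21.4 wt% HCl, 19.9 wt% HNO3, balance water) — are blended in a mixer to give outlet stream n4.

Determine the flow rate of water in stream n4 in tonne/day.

water out = water in = 1530×0.279 + 977×0.863 + 233×0.587 = 1406.8 tonne/day.

1407 tonne/day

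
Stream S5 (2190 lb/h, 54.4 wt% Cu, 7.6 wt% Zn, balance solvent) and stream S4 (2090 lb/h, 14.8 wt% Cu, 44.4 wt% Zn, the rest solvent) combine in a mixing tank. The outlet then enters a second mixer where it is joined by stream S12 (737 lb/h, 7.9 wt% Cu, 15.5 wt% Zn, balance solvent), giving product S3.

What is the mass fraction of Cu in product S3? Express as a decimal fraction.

Overall, product flow = 5017 lb/h.
Cu in = 2190×0.544 + 2090×0.148 + 737×0.079 = 1558.9 lb/h.
Cu fraction in S3 = 0.311.

0.311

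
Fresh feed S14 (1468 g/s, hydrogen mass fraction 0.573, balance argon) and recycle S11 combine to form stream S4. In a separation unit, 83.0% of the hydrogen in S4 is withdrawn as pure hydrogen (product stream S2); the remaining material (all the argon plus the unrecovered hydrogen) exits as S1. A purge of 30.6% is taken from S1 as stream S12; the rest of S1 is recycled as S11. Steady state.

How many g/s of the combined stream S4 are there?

3002 g/s

argon enters only via S14 and leaves only via the purge: 1468×0.427 = 0.306×(argon in S1), and the separation unit passes all argon, so argon in S4 = argon in S1 = 2048.5 g/s.
hydrogen in S4: m_A = 1468×0.573 + (1−0.306)·(1−0.830)·m_A, so m_A = 841.16/0.8820 = 953.68 g/s.
S4 = 953.68 + 2048.5 = 3002.2 g/s.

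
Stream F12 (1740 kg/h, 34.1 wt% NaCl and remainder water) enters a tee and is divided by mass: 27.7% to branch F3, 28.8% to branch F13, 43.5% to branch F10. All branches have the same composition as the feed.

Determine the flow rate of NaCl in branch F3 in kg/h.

164.4 kg/h

Branch F3 total = 0.277×1740 = 481.98 kg/h.
NaCl in F3 = 0.341×481.98 = 164.36 kg/h.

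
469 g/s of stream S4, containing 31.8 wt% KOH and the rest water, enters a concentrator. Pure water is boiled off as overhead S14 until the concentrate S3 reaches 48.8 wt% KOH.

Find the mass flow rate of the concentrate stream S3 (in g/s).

KOH is conserved: 469×0.318 = 149.14 g/s all reports to the concentrate.
Concentrate = 149.14/(target fraction) = 305.62 g/s.

305.6 g/s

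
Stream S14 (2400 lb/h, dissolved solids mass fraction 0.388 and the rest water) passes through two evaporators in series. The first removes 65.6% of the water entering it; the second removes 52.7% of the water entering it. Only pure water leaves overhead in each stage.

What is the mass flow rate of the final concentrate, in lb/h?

water in feed = 2400×0.612 = 1468.8 lb/h.
After stage 1: water left = (1−0.656)×1468.8 = 505.27; stream total = 1436.5 lb/h.
After stage 2: water left = (1−0.527)×505.27 = 238.99; final concentrate = 1170.2 lb/h.

1170 lb/h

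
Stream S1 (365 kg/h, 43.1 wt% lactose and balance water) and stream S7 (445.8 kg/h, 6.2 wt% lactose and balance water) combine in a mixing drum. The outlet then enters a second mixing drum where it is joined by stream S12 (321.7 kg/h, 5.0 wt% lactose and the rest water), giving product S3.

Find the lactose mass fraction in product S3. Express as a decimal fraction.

Overall, product flow = 1132.5 kg/h.
lactose in = 365×0.431 + 445.8×0.062 + 321.7×0.050 = 201.04 kg/h.
lactose fraction in S3 = 0.178.

0.178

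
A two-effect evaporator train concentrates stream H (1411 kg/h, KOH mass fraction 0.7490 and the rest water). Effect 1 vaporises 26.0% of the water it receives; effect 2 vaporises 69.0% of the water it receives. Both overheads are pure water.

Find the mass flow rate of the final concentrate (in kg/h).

water in feed = 1411×0.251 = 354.16 kg/h.
After stage 1: water left = (1−0.260)×354.16 = 262.08; stream total = 1318.9 kg/h.
After stage 2: water left = (1−0.690)×262.08 = 81.245; final concentrate = 1138.1 kg/h.

1138 kg/h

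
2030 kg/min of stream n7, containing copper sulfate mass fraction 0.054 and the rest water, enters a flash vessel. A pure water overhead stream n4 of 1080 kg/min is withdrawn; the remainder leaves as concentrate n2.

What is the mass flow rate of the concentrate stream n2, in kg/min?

950 kg/min

Concentrate = 2030 − 1080 = 950 kg/min.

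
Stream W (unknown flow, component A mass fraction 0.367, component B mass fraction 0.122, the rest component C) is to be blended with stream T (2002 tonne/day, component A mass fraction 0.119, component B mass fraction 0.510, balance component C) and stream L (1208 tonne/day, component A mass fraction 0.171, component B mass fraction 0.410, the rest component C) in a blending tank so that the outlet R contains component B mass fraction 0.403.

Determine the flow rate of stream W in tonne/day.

792.4 tonne/day

Let W be the unknown flow. Total out = 3210 + W.
component B balance: 1516.3 + 0.122·W = 0.403·(3210 + W)
(0.122 − 0.403)·W = 0.403×3210 − 1516.3 = -222.67
W = -222.67 / -0.281 = 792.42 tonne/day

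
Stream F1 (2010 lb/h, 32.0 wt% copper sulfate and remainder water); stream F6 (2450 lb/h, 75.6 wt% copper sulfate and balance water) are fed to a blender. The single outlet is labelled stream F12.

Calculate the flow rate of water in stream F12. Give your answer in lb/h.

water out = water in = 2010×0.680 + 2450×0.244 = 1964.6 lb/h.

1965 lb/h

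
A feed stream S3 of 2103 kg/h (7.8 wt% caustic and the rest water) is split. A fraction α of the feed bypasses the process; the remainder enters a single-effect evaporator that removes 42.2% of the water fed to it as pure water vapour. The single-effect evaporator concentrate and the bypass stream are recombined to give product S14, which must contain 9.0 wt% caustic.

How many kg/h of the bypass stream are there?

All 2103×0.078 = 164.03 kg/h of caustic reaches S14, so S14 = 164.03/0.090 = 1822.6 kg/h and vapour = 280.4 kg/h.
The evaporator receives (1−α)·2103 of feed at 0.922 water and removes 0.422 of that water:
0.422×0.922×(1−α)×2103 = 280.4
(1−α) = 280.4/818.24 = 0.3427;  α = 0.6573.
Bypass flow = 0.6573×2103 = 1382.3 kg/h.

1382 kg/h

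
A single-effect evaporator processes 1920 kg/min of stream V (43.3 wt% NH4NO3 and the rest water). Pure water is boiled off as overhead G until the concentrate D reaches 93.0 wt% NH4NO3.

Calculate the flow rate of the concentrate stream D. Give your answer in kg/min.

NH4NO3 is conserved: 1920×0.433 = 831.36 kg/min all reports to the concentrate.
Concentrate = 831.36/(target fraction) = 893.94 kg/min.

893.9 kg/min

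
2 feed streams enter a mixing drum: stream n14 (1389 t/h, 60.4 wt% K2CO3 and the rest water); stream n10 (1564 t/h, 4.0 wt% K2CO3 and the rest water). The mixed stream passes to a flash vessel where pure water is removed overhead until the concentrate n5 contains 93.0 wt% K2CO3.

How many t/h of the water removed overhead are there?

K2CO3 entering = 1389×0.604 + 1564×0.040 = 901.52 t/h.
All K2CO3 reports to n5, so n5 = 901.52/0.930 = 969.37 t/h.
Total feed = 2953 t/h; overhead = 2953 − 969.37 = 1983.6 t/h.

1984 t/h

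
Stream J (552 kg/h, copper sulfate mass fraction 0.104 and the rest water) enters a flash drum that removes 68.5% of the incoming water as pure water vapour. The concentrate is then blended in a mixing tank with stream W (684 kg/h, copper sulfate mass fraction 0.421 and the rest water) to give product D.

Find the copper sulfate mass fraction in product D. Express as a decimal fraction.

0.385

Vapour removed = 0.685×0.896×552 = 338.8 kg/h; concentrate = 213.2 kg/h.
copper sulfate reaching the mixer = 57.408 (from concentrate) + 684×0.421 = 345.37 kg/h.
Product flow = 213.2 + 684 = 897.2 kg/h; copper sulfate fraction = 0.385.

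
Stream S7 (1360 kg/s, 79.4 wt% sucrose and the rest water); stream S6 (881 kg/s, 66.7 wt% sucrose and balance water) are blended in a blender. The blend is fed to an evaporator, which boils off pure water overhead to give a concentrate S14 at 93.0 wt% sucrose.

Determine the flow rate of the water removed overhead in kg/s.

sucrose entering = 1360×0.794 + 881×0.667 = 1667.5 kg/s.
All sucrose reports to S14, so S14 = 1667.5/0.930 = 1793 kg/s.
Total feed = 2241 kg/s; overhead = 2241 − 1793 = 448.02 kg/s.

448 kg/s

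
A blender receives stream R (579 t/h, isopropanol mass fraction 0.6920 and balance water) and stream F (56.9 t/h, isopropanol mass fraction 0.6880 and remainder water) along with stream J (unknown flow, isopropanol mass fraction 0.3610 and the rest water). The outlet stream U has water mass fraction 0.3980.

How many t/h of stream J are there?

Let J be the unknown flow. Total out = 635.9 + J.
water balance: 196.08 + 0.639·J = 0.398·(635.9 + J)
(0.639 − 0.398)·J = 0.398×635.9 − 196.08 = 57.003
J = 57.003 / 0.241 = 236.53 t/h

236.5 t/h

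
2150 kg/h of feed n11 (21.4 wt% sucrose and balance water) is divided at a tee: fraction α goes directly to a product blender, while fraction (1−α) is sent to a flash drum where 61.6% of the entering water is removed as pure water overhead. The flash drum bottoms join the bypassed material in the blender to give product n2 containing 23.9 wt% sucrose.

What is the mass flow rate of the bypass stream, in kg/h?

1686 kg/h

All 2150×0.214 = 460.1 kg/h of sucrose reaches n2, so n2 = 460.1/0.239 = 1925.1 kg/h and vapour = 224.9 kg/h.
The evaporator receives (1−α)·2150 of feed at 0.786 water and removes 0.616 of that water:
0.616×0.786×(1−α)×2150 = 224.9
(1−α) = 224.9/1041 = 0.2160;  α = 0.7840.
Bypass flow = 0.7840×2150 = 1685.5 kg/h.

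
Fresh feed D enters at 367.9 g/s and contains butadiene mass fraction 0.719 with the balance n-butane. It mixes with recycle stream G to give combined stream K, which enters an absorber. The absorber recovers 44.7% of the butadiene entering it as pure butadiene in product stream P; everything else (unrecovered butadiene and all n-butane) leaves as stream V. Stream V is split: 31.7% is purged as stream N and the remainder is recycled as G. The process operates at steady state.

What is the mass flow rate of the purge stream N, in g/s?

177.9 g/s

n-butane enters only via D and leaves only via the purge: 367.9×0.281 = 0.317×(n-butane in V), and the absorber passes all n-butane, so n-butane in K = n-butane in V = 326.12 g/s.
butadiene in K: m_A = 367.9×0.719 + (1−0.317)·(1−0.447)·m_A, so m_A = 264.52/0.6223 = 425.07 g/s.
V = (1−0.447)×425.07 + 326.12 = 561.18 g/s.
Purge N = 0.317×561.18 = 177.89 g/s.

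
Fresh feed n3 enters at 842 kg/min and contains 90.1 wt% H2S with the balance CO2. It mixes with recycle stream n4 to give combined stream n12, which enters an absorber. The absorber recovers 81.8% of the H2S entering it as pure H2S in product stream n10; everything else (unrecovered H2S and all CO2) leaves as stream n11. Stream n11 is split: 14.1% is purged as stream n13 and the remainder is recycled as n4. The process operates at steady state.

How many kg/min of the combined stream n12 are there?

CO2 enters only via n3 and leaves only via the purge: 842×0.099 = 0.141×(CO2 in n11), and the absorber passes all CO2, so CO2 in n12 = CO2 in n11 = 591.19 kg/min.
H2S in n12: m_A = 842×0.901 + (1−0.141)·(1−0.818)·m_A, so m_A = 758.64/0.8437 = 899.23 kg/min.
n12 = 899.23 + 591.19 = 1490.4 kg/min.

1490 kg/min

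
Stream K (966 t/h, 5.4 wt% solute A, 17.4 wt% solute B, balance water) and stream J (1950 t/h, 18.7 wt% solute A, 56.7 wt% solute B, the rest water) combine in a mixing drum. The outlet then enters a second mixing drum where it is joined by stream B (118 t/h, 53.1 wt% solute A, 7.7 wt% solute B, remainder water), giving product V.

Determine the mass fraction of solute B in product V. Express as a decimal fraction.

Overall, product flow = 3034 t/h.
solute B in = 966×0.174 + 1950×0.567 + 118×0.077 = 1282.8 t/h.
solute B fraction in V = 0.4228.

0.4228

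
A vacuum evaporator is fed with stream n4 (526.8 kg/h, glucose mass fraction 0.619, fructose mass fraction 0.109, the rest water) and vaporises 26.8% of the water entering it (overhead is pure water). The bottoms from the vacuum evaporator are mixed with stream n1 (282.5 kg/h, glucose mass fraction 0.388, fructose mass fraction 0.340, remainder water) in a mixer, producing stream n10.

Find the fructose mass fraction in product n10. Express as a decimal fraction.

0.199

Vapour removed = 0.268×0.272×526.8 = 38.402 kg/h; concentrate = 488.4 kg/h.
fructose reaching the mixer = 57.421 (from concentrate) + 282.5×0.340 = 153.47 kg/h.
Product flow = 488.4 + 282.5 = 770.9 kg/h; fructose fraction = 0.199.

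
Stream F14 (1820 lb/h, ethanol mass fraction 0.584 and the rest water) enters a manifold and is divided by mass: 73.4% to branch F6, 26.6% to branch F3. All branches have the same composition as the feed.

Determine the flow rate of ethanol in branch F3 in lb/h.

Branch F3 total = 0.266×1820 = 484.12 lb/h.
ethanol in F3 = 0.584×484.12 = 282.73 lb/h.

282.7 lb/h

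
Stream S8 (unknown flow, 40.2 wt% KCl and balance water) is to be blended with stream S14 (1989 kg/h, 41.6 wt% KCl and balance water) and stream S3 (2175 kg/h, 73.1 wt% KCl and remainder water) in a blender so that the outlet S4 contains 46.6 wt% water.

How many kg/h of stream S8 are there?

Let S8 be the unknown flow. Total out = 4164 + S8.
water balance: 1746.7 + 0.598·S8 = 0.466·(4164 + S8)
(0.598 − 0.466)·S8 = 0.466×4164 − 1746.7 = 193.77
S8 = 193.77 / 0.132 = 1468 kg/h

1468 kg/h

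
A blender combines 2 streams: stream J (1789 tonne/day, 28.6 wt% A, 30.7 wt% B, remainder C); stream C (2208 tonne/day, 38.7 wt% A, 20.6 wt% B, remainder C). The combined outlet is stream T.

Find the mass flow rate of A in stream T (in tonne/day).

1366 tonne/day

A out = A in = 1789×0.286 + 2208×0.387 = 1366.1 tonne/day.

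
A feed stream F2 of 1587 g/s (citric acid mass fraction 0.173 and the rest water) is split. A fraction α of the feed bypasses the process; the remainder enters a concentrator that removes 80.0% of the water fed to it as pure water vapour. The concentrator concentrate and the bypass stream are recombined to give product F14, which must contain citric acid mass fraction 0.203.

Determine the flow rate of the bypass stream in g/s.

All 1587×0.173 = 274.55 g/s of citric acid reaches F14, so F14 = 274.55/0.203 = 1352.5 g/s and vapour = 234.53 g/s.
The evaporator receives (1−α)·1587 of feed at 0.827 water and removes 0.800 of that water:
0.800×0.827×(1−α)×1587 = 234.53
(1−α) = 234.53/1050 = 0.2234;  α = 0.7766.
Bypass flow = 0.7766×1587 = 1232.5 g/s.

1233 g/s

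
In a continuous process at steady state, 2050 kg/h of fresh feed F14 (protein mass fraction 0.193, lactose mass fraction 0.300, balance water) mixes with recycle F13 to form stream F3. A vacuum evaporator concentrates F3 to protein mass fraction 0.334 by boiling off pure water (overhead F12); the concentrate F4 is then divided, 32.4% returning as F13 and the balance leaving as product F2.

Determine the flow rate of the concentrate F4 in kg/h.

Overall protein balance (none leaves overhead): protein in fresh feed = protein in product, i.e. 2050×0.193 = (1−0.324)·F4·0.334.
F4 = 395.65/(0.334×0.676) = 1752.3 kg/h.

1752 kg/h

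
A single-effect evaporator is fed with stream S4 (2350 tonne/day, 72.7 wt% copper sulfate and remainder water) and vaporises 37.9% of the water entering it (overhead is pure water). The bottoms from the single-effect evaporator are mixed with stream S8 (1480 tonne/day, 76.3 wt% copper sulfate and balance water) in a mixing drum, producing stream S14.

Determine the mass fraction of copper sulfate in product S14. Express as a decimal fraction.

0.791

Vapour removed = 0.379×0.273×2350 = 243.15 tonne/day; concentrate = 2106.9 tonne/day.
copper sulfate reaching the mixer = 1708.5 (from concentrate) + 1480×0.763 = 2837.7 tonne/day.
Product flow = 2106.9 + 1480 = 3586.9 tonne/day; copper sulfate fraction = 0.791.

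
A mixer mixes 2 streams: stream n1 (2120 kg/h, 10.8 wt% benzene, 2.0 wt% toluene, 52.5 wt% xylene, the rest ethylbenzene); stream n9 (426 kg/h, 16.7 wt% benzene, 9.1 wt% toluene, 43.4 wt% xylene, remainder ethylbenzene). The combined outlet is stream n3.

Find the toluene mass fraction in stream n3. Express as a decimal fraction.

Total flow out = 2120 + 426 = 2546 kg/h.
toluene in = 2120×0.020 + 426×0.091 = 81.166 kg/h.
toluene mass fraction in n3 = 81.166/2546 = 0.032.

0.032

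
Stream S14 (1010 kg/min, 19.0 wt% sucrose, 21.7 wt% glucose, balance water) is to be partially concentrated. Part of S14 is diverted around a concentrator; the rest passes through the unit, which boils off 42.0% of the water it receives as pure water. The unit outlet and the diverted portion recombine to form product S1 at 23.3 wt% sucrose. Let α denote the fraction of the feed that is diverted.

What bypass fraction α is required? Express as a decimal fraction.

All 1010×0.190 = 191.9 kg/min of sucrose reaches S1, so S1 = 191.9/0.233 = 823.61 kg/min and vapour = 186.39 kg/min.
The evaporator receives (1−α)·1010 of feed at 0.593 water and removes 0.420 of that water:
0.420×0.593×(1−α)×1010 = 186.39
(1−α) = 186.39/251.55 = 0.7410;  α = 0.2590.

0.259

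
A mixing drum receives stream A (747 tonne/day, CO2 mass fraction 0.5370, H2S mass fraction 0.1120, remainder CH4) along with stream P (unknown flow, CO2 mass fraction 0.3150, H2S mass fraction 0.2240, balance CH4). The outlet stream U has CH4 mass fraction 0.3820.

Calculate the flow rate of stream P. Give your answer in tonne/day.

Let P be the unknown flow. Total out = 747 + P.
CH4 balance: 262.2 + 0.461·P = 0.382·(747 + P)
(0.461 − 0.382)·P = 0.382×747 − 262.2 = 23.157
P = 23.157 / 0.079 = 293.13 tonne/day

293.1 tonne/day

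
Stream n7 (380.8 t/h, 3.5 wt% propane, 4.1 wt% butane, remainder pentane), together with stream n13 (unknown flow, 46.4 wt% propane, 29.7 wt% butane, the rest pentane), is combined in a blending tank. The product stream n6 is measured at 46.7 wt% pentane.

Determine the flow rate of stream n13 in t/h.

Let n13 be the unknown flow. Total out = 380.8 + n13.
pentane balance: 351.86 + 0.239·n13 = 0.467·(380.8 + n13)
(0.239 − 0.467)·n13 = 0.467×380.8 − 351.86 = -174.03
n13 = -174.03 / -0.228 = 763.27 t/h

763.3 t/h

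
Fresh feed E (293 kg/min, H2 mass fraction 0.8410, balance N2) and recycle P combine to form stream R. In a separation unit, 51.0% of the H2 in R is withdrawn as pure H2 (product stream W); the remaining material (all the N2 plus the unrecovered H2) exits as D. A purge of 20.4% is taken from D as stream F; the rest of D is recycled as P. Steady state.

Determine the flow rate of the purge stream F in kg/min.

N2 enters only via E and leaves only via the purge: 293×0.159 = 0.204×(N2 in D), and the separation unit passes all N2, so N2 in R = N2 in D = 228.37 kg/min.
H2 in R: m_A = 293×0.841 + (1−0.204)·(1−0.510)·m_A, so m_A = 246.41/0.6100 = 403.98 kg/min.
D = (1−0.510)×403.98 + 228.37 = 426.32 kg/min.
Purge F = 0.204×426.32 = 86.969 kg/min.

86.97 kg/min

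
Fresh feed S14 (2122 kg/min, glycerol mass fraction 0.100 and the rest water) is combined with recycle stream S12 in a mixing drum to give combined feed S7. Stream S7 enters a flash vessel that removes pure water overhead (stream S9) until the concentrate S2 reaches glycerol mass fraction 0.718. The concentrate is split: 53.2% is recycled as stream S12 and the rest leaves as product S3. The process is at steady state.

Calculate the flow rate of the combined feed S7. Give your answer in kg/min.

2458 kg/min

Overall glycerol balance (none leaves overhead): glycerol in fresh feed = glycerol in product, i.e. 2122×0.100 = (1−0.532)·S2·0.718.
S2 = 212.2/(0.718×0.468) = 631.5 kg/min.
Recycle S12 = 0.532×631.5 = 335.96 kg/min.
Combined feed S7 = 2122 + 335.96 = 2458 kg/min.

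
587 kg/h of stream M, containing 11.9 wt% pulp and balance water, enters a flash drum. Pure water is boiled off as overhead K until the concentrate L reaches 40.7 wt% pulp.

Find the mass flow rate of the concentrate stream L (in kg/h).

171.6 kg/h

pulp is conserved: 587×0.119 = 69.853 kg/h all reports to the concentrate.
Concentrate = 69.853/(target fraction) = 171.63 kg/h.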